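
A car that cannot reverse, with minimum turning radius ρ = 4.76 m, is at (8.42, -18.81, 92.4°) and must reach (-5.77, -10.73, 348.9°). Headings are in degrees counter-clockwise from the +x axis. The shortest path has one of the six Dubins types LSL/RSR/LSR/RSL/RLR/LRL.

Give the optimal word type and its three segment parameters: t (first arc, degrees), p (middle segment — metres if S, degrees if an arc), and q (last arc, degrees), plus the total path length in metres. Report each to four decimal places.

LSR: t = 128.6646°, p = 5.4336 m, q = 232.1646°, L = 35.4105 m

Let ψ = atan2(Δy, Δx) = atan2(8.08, -14.19) = 150.3422° be the start→goal bearing.
Normalize: d = |goal − start| / ρ = 16.329192/4.76 = 3.430502, α = (θ_start − ψ) mod 360° = 302.0578° = 5.271904 rad, β = (θ_goal − ψ) mod 360° = 198.5578° = 3.465488 rad.
Common terms: sin α = -0.847513, cos α = 0.530775, sin β = -0.318262, cos β = -0.948003, cos(α−β) = -0.233445, d² = 11.768347. Work in radians in the unit-radius frame; every candidate has L = ρ·(t + p + q).
LSL: p² = 2 + d² − 2cos(α−β) + 2d(sin α − sin β) = 10.604045; p = √p² = 3.256385; φ = atan2(cos β − cos α, d + sin α − sin β) = -0.471380 rad; t = (φ − α) mod 2π = 0.539901 rad, q = (β − φ) mod 2π = 3.936868 rad → L = 4.76·(0.539901 + 3.256385 + 3.936868) = 4.76·7.733155 = 36.809817 m
RSR: p² = 2 + d² − 2cos(α−β) + 2d(sin β − sin α) = 17.866431; p = √p² = 4.226870; φ = atan2(cos α − cos β, d − sin α + sin β) = 0.357413 rad; t = (α − φ) mod 2π = 4.914491 rad, q = (φ − β) mod 2π = 3.175110 rad → L = 4.76·(4.914491 + 4.226870 + 3.175110) = 4.76·12.316471 = 58.626403 m
LSR: p² = d² − 2 + 2cos(α−β) + 2d(sin α + sin β) = 1.303072; p = √p² = 1.141522; φ = atan2(−cos α − cos β, d + sin α + sin β) − atan2(−2, p) = 1.234340 rad; t = (φ − α) mod 2π = 2.245621 rad, q = (φ − β) mod 2π = 4.052037 rad → L = 4.76·(2.245621 + 1.141522 + 4.052037) = 4.76·7.439180 = 35.410495 m
RSL: p² = d² − 2 + 2cos(α−β) − 2d(sin α + sin β) = 17.299841; p = √p² = 4.159308; φ = atan2(cos α + cos β, d − sin α − sin β) − atan2(2, p) = -0.538737 rad; t = (α − φ) mod 2π = 5.810641 rad, q = (β − φ) mod 2π = 4.004225 rad → L = 4.76·(5.810641 + 4.159308 + 4.004225) = 4.76·13.974174 = 66.517067 m
RLR: c = (6 − d² + 2cos(α−β) + 2d(sin α − sin β))/8 = -1.233304, |c| > 1 → infeasible
LRL: c = (6 − d² + 2cos(α−β) − 2d(sin α − sin β))/8 = -0.325506; p = 2π − arccos c = 4.380843 rad; φ = atan2(cos β − cos α, d + sin α − sin β) = -0.471380 rad; t = (φ − α + p/2) mod 2π = 2.730323 rad, q = (β − α − t + p) mod 2π = 6.127290 rad → L = 4.76·(2.730323 + 4.380843 + 6.127290) = 4.76·13.238455 = 63.015045 m
Shortest: LSR with L = 35.410495 m ≈ 35.4105 m
Convert LSR to answer units (arcs ×180/π): t = 2.245621·180/π = 128.6646°, p = ρ·p = 4.76·1.141522 = 5.4336 m, q = 4.052037·180/π = 232.1646°, L = 35.4105 m.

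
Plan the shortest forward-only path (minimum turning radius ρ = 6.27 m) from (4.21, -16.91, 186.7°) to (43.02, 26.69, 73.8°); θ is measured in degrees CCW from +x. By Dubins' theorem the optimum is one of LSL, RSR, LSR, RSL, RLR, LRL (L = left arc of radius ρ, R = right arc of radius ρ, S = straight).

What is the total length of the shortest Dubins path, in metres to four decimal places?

70.7455 m

Let ψ = atan2(Δy, Δx) = atan2(43.60, 38.81) = 48.3265° be the start→goal bearing.
Normalize: d = |goal − start| / ρ = 58.371021/6.27 = 9.309573, α = (θ_start − ψ) mod 360° = 138.3735° = 2.415073 rad, β = (θ_goal − ψ) mod 360° = 25.4735° = 0.444596 rad.
Common terms: sin α = 0.664272, cos α = -0.747491, sin β = 0.430093, cos β = 0.902784, cos(α−β) = -0.389124, d² = 86.668145. Work in radians in the unit-radius frame; every candidate has L = ρ·(t + p + q).
LSL: p² = 2 + d² − 2cos(α−β) + 2d(sin α − sin β) = 93.806604; p = √p² = 9.685381; φ = atan2(cos β − cos α, d + sin α − sin β) = 0.171224 rad; t = (φ − α) mod 2π = 4.039336 rad, q = (β − φ) mod 2π = 0.273372 rad → L = 6.27·(4.039336 + 9.685381 + 0.273372) = 6.27·13.998090 = 87.768021 m
RSR: p² = 2 + d² − 2cos(α−β) + 2d(sin β − sin α) = 85.086181; p = √p² = 9.224217; φ = atan2(cos α − cos β, d − sin α + sin β) = -0.179875 rad; t = (α − φ) mod 2π = 2.594948 rad, q = (φ − β) mod 2π = 5.658714 rad → L = 6.27·(2.594948 + 9.224217 + 5.658714) = 6.27·17.477879 = 109.586302 m
LSR: p² = d² − 2 + 2cos(α−β) + 2d(sin α + sin β) = 104.266048; p = √p² = 10.211075; φ = atan2(−cos α − cos β, d + sin α + sin β) − atan2(−2, p) = 0.178492 rad; t = (φ − α) mod 2π = 4.046604 rad, q = (φ − β) mod 2π = 6.017081 rad → L = 6.27·(4.046604 + 10.211075 + 6.017081) = 6.27·20.274760 = 127.122746 m
RSL: p² = d² − 2 + 2cos(α−β) − 2d(sin α + sin β) = 63.513745; p = √p² = 7.969551; φ = atan2(cos α + cos β, d − sin α − sin β) − atan2(2, p) = -0.226976 rad; t = (α − φ) mod 2π = 2.642049 rad, q = (β − φ) mod 2π = 0.671573 rad → L = 6.27·(2.642049 + 7.969551 + 0.671573) = 6.27·11.283173 = 70.745495 m
RLR: c = (6 − d² + 2cos(α−β) + 2d(sin α − sin β))/8 = -9.635773, |c| > 1 → infeasible
LRL: c = (6 − d² + 2cos(α−β) − 2d(sin α − sin β))/8 = -10.725826, |c| > 1 → infeasible
Shortest: RSL with L = 70.745495 m ≈ 70.7455 m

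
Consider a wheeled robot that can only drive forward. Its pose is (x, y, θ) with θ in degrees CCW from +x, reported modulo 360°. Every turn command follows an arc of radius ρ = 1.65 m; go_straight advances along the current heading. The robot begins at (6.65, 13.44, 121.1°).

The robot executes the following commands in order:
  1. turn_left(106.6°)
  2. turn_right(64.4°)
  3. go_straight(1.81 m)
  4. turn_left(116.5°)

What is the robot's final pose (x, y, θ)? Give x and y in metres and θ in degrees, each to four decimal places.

set_pose: (x, y, θ) = (6.6500, 13.4400, 121.1000°), ρ = 1.65
turn_left(106.6°): centre at ρ to the left, rotate +106.6° → (4.0168, 13.6982, 227.7000°)
turn_right(64.4°): centre at ρ to the right, rotate −64.4° → (2.3222, 13.2283, 163.3000°)
go_straight(1.81): x += 1.81·cos θ, y += 1.81·sin θ → (0.5886, 13.7484, 163.3000°)
turn_left(116.5°): centre at ρ to the left, rotate +116.5° → (-1.5115, 11.8871, 279.8000°)

(-1.5115, 11.8871, 279.8000°)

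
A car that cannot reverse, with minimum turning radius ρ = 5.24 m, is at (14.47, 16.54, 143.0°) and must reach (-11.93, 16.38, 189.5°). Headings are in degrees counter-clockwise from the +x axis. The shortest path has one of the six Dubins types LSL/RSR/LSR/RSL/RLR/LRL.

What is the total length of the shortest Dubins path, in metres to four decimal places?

Let ψ = atan2(Δy, Δx) = atan2(-0.16, -26.40) = -179.6528° be the start→goal bearing.
Normalize: d = |goal − start| / ρ = 26.400485/5.24 = 5.038260, α = (θ_start − ψ) mod 360° = 322.6528° = 5.631353 rad, β = (θ_goal − ψ) mod 360° = 9.1528° = 0.159746 rad.
Common terms: sin α = -0.606644, cos α = 0.794974, sin β = 0.159067, cos β = 0.987268, cos(α−β) = 0.688355, d² = 25.384069. Work in radians in the unit-radius frame; every candidate has L = ρ·(t + p + q).
LSL: p² = 2 + d² − 2cos(α−β) + 2d(sin α − sin β) = 18.291654; p = √p² = 4.276874; φ = atan2(cos β − cos α, d + sin α − sin β) = 0.044977 rad; t = (φ − α) mod 2π = 0.696809 rad, q = (β − φ) mod 2π = 0.114769 rad → L = 5.24·(0.696809 + 4.276874 + 0.114769) = 5.24·5.088452 = 26.663490 m
RSR: p² = 2 + d² − 2cos(α−β) + 2d(sin β − sin α) = 33.723065; p = √p² = 5.807156; φ = atan2(cos α − cos β, d − sin α + sin β) = -0.033119 rad; t = (α − φ) mod 2π = 5.664472 rad, q = (φ − β) mod 2π = 6.090320 rad → L = 5.24·(5.664472 + 5.807156 + 6.090320) = 5.24·17.561949 = 92.024612 m
LSR: p² = d² − 2 + 2cos(α−β) + 2d(sin α + sin β) = 20.250760; p = √p² = 4.500084; φ = atan2(−cos α − cos β, d + sin α + sin β) − atan2(−2, p) = 0.047898 rad; t = (φ − α) mod 2π = 0.699731 rad, q = (φ − β) mod 2π = 6.171338 rad → L = 5.24·(0.699731 + 4.500084 + 6.171338) = 5.24·11.371153 = 59.584843 m
RSL: p² = d² − 2 + 2cos(α−β) − 2d(sin α + sin β) = 29.270796; p = √p² = 5.410249; φ = atan2(cos α + cos β, d − sin α − sin β) − atan2(2, p) = -0.039965 rad; t = (α − φ) mod 2π = 5.671318 rad, q = (β − φ) mod 2π = 0.199711 rad → L = 5.24·(5.671318 + 5.410249 + 0.199711) = 5.24·11.281277 = 59.113893 m
RLR: c = (6 − d² + 2cos(α−β) + 2d(sin α − sin β))/8 = -3.215383, |c| > 1 → infeasible
LRL: c = (6 − d² + 2cos(α−β) − 2d(sin α − sin β))/8 = -1.286457, |c| > 1 → infeasible
Shortest: LSL with L = 26.663490 m ≈ 26.6635 m

26.6635 m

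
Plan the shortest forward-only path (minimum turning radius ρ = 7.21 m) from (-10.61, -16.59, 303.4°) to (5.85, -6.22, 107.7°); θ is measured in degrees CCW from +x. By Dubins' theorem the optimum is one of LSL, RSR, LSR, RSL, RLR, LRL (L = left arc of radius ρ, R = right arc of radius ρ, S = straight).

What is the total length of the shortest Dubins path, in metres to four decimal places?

26.1956 m

Let ψ = atan2(Δy, Δx) = atan2(10.37, 16.46) = 32.2114° be the start→goal bearing.
Normalize: d = |goal − start| / ρ = 19.454267/7.21 = 2.698234, α = (θ_start − ψ) mod 360° = 271.1886° = 4.733134 rad, β = (θ_goal − ψ) mod 360° = 75.4886° = 1.317524 rad.
Common terms: sin α = -0.999785, cos α = 0.020743, sin β = 0.968098, cos β = 0.250573, cos(α−β) = -0.962692, d² = 7.280467. Work in radians in the unit-radius frame; every candidate has L = ρ·(t + p + q).
LSL: p² = 2 + d² − 2cos(α−β) + 2d(sin α − sin β) = 0.586235; p = √p² = 0.765660; φ = atan2(cos β − cos α, d + sin α − sin β) = 0.304873 rad; t = (φ − α) mod 2π = 1.854925 rad, q = (β − φ) mod 2π = 1.012651 rad → L = 7.21·(1.854925 + 0.765660 + 1.012651) = 7.21·3.633236 = 26.195630 m
RSR: p² = 2 + d² − 2cos(α−β) + 2d(sin β − sin α) = 21.825465; p = √p² = 4.671773; φ = atan2(cos α − cos β, d − sin α + sin β) = -0.049215 rad; t = (α − φ) mod 2π = 4.782349 rad, q = (φ − β) mod 2π = 4.916446 rad → L = 7.21·(4.782349 + 4.671773 + 4.916446) = 7.21·14.370568 = 103.611794 m
LSR: p² = d² − 2 + 2cos(α−β) + 2d(sin α + sin β) = 3.184084; p = √p² = 1.784400; φ = atan2(−cos α − cos β, d + sin α + sin β) − atan2(−2, p) = 0.740908 rad; t = (φ − α) mod 2π = 2.290960 rad, q = (φ − β) mod 2π = 5.706569 rad → L = 7.21·(2.290960 + 1.784400 + 5.706569) = 7.21·9.781929 = 70.527712 m
RSL: p² = d² − 2 + 2cos(α−β) − 2d(sin α + sin β) = 3.526082; p = √p² = 1.877786; φ = atan2(cos α + cos β, d − sin α − sin β) − atan2(2, p) = -0.717843 rad; t = (α − φ) mod 2π = 5.450977 rad, q = (β − φ) mod 2π = 2.035367 rad → L = 7.21·(5.450977 + 1.877786 + 2.035367) = 7.21·9.364131 = 67.515382 m
RLR: c = (6 − d² + 2cos(α−β) + 2d(sin α − sin β))/8 = -1.728183, |c| > 1 → infeasible
LRL: c = (6 − d² + 2cos(α−β) − 2d(sin α − sin β))/8 = 0.926721; p = 2π − arccos c = 5.897978 rad; φ = atan2(cos β − cos α, d + sin α − sin β) = 0.304873 rad; t = (φ − α + p/2) mod 2π = 4.803914 rad, q = (β − α − t + p) mod 2π = 3.961640 rad → L = 7.21·(4.803914 + 5.897978 + 3.961640) = 7.21·14.663532 = 105.724068 m
Shortest: LSL with L = 26.195630 m ≈ 26.1956 m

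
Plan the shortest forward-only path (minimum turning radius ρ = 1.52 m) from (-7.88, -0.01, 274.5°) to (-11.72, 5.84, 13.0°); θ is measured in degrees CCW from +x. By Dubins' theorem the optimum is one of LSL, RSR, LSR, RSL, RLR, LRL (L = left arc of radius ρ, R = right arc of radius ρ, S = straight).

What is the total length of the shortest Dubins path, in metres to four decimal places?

Let ψ = atan2(Δy, Δx) = atan2(5.85, -3.84) = 123.2813° be the start→goal bearing.
Normalize: d = |goal − start| / ρ = 6.997721/1.52 = 4.603764, α = (θ_start − ψ) mod 360° = 151.2187° = 2.639264 rad, β = (θ_goal − ψ) mod 360° = 249.7187° = 4.358413 rad.
Common terms: sin α = 0.481468, cos α = -0.876464, sin β = -0.938002, cos β = -0.346630, cos(α−β) = -0.147809, d² = 21.194642. Work in radians in the unit-radius frame; every candidate has L = ρ·(t + p + q).
LSL: p² = 2 + d² − 2cos(α−β) + 2d(sin α − sin β) = 36.560068; p = √p² = 6.046492; φ = atan2(cos β − cos α, d + sin α − sin β) = 0.087739 rad; t = (φ − α) mod 2π = 3.731660 rad, q = (β − φ) mod 2π = 4.270674 rad → L = 1.52·(3.731660 + 6.046492 + 4.270674) = 1.52·14.048827 = 21.354217 m
RSR: p² = 2 + d² − 2cos(α−β) + 2d(sin β − sin α) = 10.420453; p = √p² = 3.228073; φ = atan2(cos α − cos β, d − sin α + sin β) = -0.164879 rad; t = (α − φ) mod 2π = 2.804143 rad, q = (φ − β) mod 2π = 1.759893 rad → L = 1.52·(2.804143 + 3.228073 + 1.759893) = 1.52·7.792109 = 11.844005 m
LSR: p² = d² − 2 + 2cos(α−β) + 2d(sin α + sin β) = 14.695470; p = √p² = 3.833467; φ = atan2(−cos α − cos β, d + sin α + sin β) − atan2(−2, p) = 0.767661 rad; t = (φ − α) mod 2π = 4.411582 rad, q = (φ − β) mod 2π = 2.692433 rad → L = 1.52·(4.411582 + 3.833467 + 2.692433) = 1.52·10.937482 = 16.624973 m
RSL: p² = d² − 2 + 2cos(α−β) − 2d(sin α + sin β) = 23.102576; p = √p² = 4.806514; φ = atan2(cos α + cos β, d − sin α − sin β) − atan2(2, p) = -0.631465 rad; t = (α − φ) mod 2π = 3.270729 rad, q = (β − φ) mod 2π = 4.989879 rad → L = 1.52·(3.270729 + 4.806514 + 4.989879) = 1.52·13.067122 = 19.862025 m
RLR: c = (6 − d² + 2cos(α−β) + 2d(sin α − sin β))/8 = -0.302557; p = 2π − arccos c = 4.405015 rad; φ = atan2(cos α − cos β, d − sin α + sin β) = -0.164879 rad; t = (α − φ + p/2) mod 2π = 5.006651 rad, q = (α − β − t + p) mod 2π = 3.962400 rad → L = 1.52·(5.006651 + 4.405015 + 3.962400) = 1.52·13.374066 = 20.328581 m
LRL: c = (6 − d² + 2cos(α−β) − 2d(sin α − sin β))/8 = -3.570009, |c| > 1 → infeasible
Shortest: RSR with L = 11.844005 m ≈ 11.8440 m

11.8440 m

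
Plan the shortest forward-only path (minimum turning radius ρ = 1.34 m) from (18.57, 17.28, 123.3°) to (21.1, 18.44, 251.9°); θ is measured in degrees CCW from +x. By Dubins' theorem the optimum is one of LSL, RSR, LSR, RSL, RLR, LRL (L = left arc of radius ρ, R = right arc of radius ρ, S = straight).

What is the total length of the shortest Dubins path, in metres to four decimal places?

Let ψ = atan2(Δy, Δx) = atan2(1.16, 2.53) = 24.6314° be the start→goal bearing.
Normalize: d = |goal − start| / ρ = 2.783253/1.34 = 2.077055, α = (θ_start − ψ) mod 360° = 98.6686° = 1.722093 rad, β = (θ_goal − ψ) mod 360° = 227.2686° = 3.966586 rad.
Common terms: sin α = 0.988577, cos α = -0.150720, sin β = -0.734543, cos β = -0.678562, cos(α−β) = -0.623880, d² = 4.314157. Work in radians in the unit-radius frame; every candidate has L = ρ·(t + p + q).
LSL: p² = 2 + d² − 2cos(α−β) + 2d(sin α − sin β) = 14.719945; p = √p² = 3.836658; φ = atan2(cos β − cos α, d + sin α − sin β) = -0.138016 rad; t = (φ − α) mod 2π = 4.423076 rad, q = (β − φ) mod 2π = 4.104602 rad → L = 1.34·(4.423076 + 3.836658 + 4.104602) = 1.34·12.364337 = 16.568211 m
RSR: p² = 2 + d² − 2cos(α−β) + 2d(sin β − sin α) = 0.403887; p = √p² = 0.635521; φ = atan2(cos α − cos β, d − sin α + sin β) = 0.980122 rad; t = (α − φ) mod 2π = 0.741970 rad, q = (φ − β) mod 2π = 3.296722 rad → L = 1.34·(0.741970 + 0.635521 + 3.296722) = 1.34·4.674213 = 6.263446 m
LSR: p² = d² − 2 + 2cos(α−β) + 2d(sin α + sin β) = 2.121680; p = √p² = 1.456599; φ = atan2(−cos α − cos β, d + sin α + sin β) − atan2(−2, p) = 1.283116 rad; t = (φ − α) mod 2π = 5.844209 rad, q = (φ − β) mod 2π = 3.599715 rad → L = 1.34·(5.844209 + 1.456599 + 3.599715) = 1.34·10.900522 = 14.606700 m
RSL: p² = d² − 2 + 2cos(α−β) − 2d(sin α + sin β) = 0.011116; p = √p² = 0.105431; φ = atan2(cos α + cos β, d − sin α − sin β) − atan2(2, p) = -1.945046 rad; t = (α − φ) mod 2π = 3.667139 rad, q = (β − φ) mod 2π = 5.911632 rad → L = 1.34·(3.667139 + 0.105431 + 5.911632) = 1.34·9.684201 = 12.976830 m
RLR: c = (6 − d² + 2cos(α−β) + 2d(sin α − sin β))/8 = 0.949514; p = 2π − arccos c = 5.964072 rad; φ = atan2(cos α − cos β, d − sin α + sin β) = 0.980122 rad; t = (α − φ + p/2) mod 2π = 3.724006 rad, q = (α − β − t + p) mod 2π = 6.278758 rad → L = 1.34·(3.724006 + 5.964072 + 6.278758) = 1.34·15.966837 = 21.395561 m
LRL: c = (6 − d² + 2cos(α−β) − 2d(sin α − sin β))/8 = -0.839993; p = 2π − arccos c = 3.715118 rad; φ = atan2(cos β − cos α, d + sin α − sin β) = -0.138016 rad; t = (φ − α + p/2) mod 2π = 6.280636 rad, q = (β − α − t + p) mod 2π = 5.962162 rad → L = 1.34·(6.280636 + 3.715118 + 5.962162) = 1.34·15.957916 = 21.383607 m
Shortest: RSR with L = 6.263446 m ≈ 6.2634 m

6.2634 m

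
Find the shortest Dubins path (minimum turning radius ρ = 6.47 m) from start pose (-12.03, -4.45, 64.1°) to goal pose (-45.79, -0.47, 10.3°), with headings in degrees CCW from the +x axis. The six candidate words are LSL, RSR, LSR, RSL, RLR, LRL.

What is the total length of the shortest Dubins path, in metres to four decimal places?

Let ψ = atan2(Δy, Δx) = atan2(3.98, -33.76) = 173.2764° be the start→goal bearing.
Normalize: d = |goal − start| / ρ = 33.993794/6.47 = 5.254064, α = (θ_start − ψ) mod 360° = 250.8236° = 4.377698 rad, β = (θ_goal − ψ) mod 360° = 197.0236° = 3.438711 rad.
Common terms: sin α = -0.944512, cos α = -0.328477, sin β = -0.292766, cos β = -0.956184, cos(α−β) = 0.590606, d² = 27.605188. Work in radians in the unit-radius frame; every candidate has L = ρ·(t + p + q).
LSL: p² = 2 + d² − 2cos(α−β) + 2d(sin α − sin β) = 21.575347; p = √p² = 4.644927; φ = atan2(cos β − cos α, d + sin α − sin β) = -0.135553 rad; t = (φ − α) mod 2π = 1.769934 rad, q = (β − φ) mod 2π = 3.574264 rad → L = 6.47·(1.769934 + 4.644927 + 3.574264) = 6.47·9.989125 = 64.629640 m
RSR: p² = 2 + d² − 2cos(α−β) + 2d(sin β − sin α) = 35.272606; p = √p² = 5.939074; φ = atan2(cos α − cos β, d − sin α + sin β) = 0.105889 rad; t = (α − φ) mod 2π = 4.271809 rad, q = (φ − β) mod 2π = 2.950363 rad → L = 6.47·(4.271809 + 5.939074 + 2.950363) = 6.47·13.161247 = 85.153268 m
LSR: p² = d² − 2 + 2cos(α−β) + 2d(sin α + sin β) = 13.784925; p = √p² = 3.712806; φ = atan2(−cos α − cos β, d + sin α + sin β) − atan2(−2, p) = 0.803650 rad; t = (φ − α) mod 2π = 2.709138 rad, q = (φ − β) mod 2π = 3.648125 rad → L = 6.47·(2.709138 + 3.712806 + 3.648125) = 6.47·10.070068 = 65.153339 m
RSL: p² = d² − 2 + 2cos(α−β) − 2d(sin α + sin β) = 39.787873; p = √p² = 6.307763; φ = atan2(cos α + cos β, d − sin α − sin β) − atan2(2, p) = -0.502422 rad; t = (α − φ) mod 2π = 4.880120 rad, q = (β − φ) mod 2π = 3.941133 rad → L = 6.47·(4.880120 + 6.307763 + 3.941133) = 6.47·15.129015 = 97.884729 m
RLR: c = (6 − d² + 2cos(α−β) + 2d(sin α − sin β))/8 = -3.409076, |c| > 1 → infeasible
LRL: c = (6 − d² + 2cos(α−β) − 2d(sin α − sin β))/8 = -1.696918, |c| > 1 → infeasible
Shortest: LSL with L = 64.629640 m ≈ 64.6296 m

64.6296 m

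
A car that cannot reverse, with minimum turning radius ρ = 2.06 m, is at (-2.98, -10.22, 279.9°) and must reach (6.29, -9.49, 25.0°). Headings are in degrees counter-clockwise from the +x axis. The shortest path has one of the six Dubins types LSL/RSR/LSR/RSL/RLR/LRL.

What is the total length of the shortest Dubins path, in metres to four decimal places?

Let ψ = atan2(Δy, Δx) = atan2(0.73, 9.27) = 4.5027° be the start→goal bearing.
Normalize: d = |goal − start| / ρ = 9.298699/2.06 = 4.513931, α = (θ_start − ψ) mod 360° = 275.3973° = 4.806590 rad, β = (θ_goal − ψ) mod 360° = 20.4973° = 0.357746 rad.
Common terms: sin α = -0.995566, cos α = 0.094062, sin β = 0.350164, cos β = 0.936689, cos(α−β) = -0.260505, d² = 20.375577. Work in radians in the unit-radius frame; every candidate has L = ρ·(t + p + q).
LSL: p² = 2 + d² − 2cos(α−β) + 2d(sin α − sin β) = 10.747520; p = √p² = 3.278341; φ = atan2(cos β − cos α, d + sin α − sin β) = 0.259946 rad; t = (φ − α) mod 2π = 1.736541 rad, q = (β − φ) mod 2π = 0.097800 rad → L = 2.06·(1.736541 + 3.278341 + 0.097800) = 2.06·5.112682 = 10.532125 m
RSR: p² = 2 + d² − 2cos(α−β) + 2d(sin β − sin α) = 35.045653; p = √p² = 5.919937; φ = atan2(cos α − cos β, d − sin α + sin β) = -0.142822 rad; t = (α − φ) mod 2π = 4.949412 rad, q = (φ − β) mod 2π = 5.782617 rad → L = 2.06·(4.949412 + 5.919937 + 5.782617) = 2.06·16.651966 = 34.303051 m
LSR: p² = d² − 2 + 2cos(α−β) + 2d(sin α + sin β) = 12.027961; p = √p² = 3.468135; φ = atan2(−cos α − cos β, d + sin α + sin β) − atan2(−2, p) = 0.262700 rad; t = (φ − α) mod 2π = 1.739295 rad, q = (φ − β) mod 2π = 6.188139 rad → L = 2.06·(1.739295 + 3.468135 + 6.188139) = 2.06·11.395569 = 23.474872 m
RSL: p² = d² − 2 + 2cos(α−β) − 2d(sin α + sin β) = 23.681175; p = √p² = 4.866331; φ = atan2(cos α + cos β, d − sin α − sin β) − atan2(2, p) = -0.192755 rad; t = (α − φ) mod 2π = 4.999345 rad, q = (β − φ) mod 2π = 0.550500 rad → L = 2.06·(4.999345 + 4.866331 + 0.550500) = 2.06·10.416176 = 21.457323 m
RLR: c = (6 − d² + 2cos(α−β) + 2d(sin α − sin β))/8 = -3.380707, |c| > 1 → infeasible
LRL: c = (6 − d² + 2cos(α−β) − 2d(sin α − sin β))/8 = -0.343440; p = 2π − arccos c = 4.361812 rad; φ = atan2(cos β − cos α, d + sin α − sin β) = 0.259946 rad; t = (φ − α + p/2) mod 2π = 3.917447 rad, q = (β − α − t + p) mod 2π = 2.278706 rad → L = 2.06·(3.917447 + 4.361812 + 2.278706) = 2.06·10.557964 = 21.749407 m
Shortest: LSL with L = 10.532125 m ≈ 10.5321 m

10.5321 m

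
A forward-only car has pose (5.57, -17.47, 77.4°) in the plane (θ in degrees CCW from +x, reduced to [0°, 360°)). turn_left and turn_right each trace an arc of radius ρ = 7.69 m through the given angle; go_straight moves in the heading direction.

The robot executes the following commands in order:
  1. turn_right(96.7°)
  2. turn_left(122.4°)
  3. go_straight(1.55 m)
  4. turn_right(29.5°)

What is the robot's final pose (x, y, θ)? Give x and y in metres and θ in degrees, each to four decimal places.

(25.4094, 2.5349, 73.6000°)

set_pose: (x, y, θ) = (5.5700, -17.4700, 77.4000°), ρ = 7.69
turn_right(96.7°): centre at ρ to the right, rotate −96.7° → (15.6165, -11.8897, -19.3000° ≡ 340.7000°)
turn_left(122.4°): centre at ρ to the left, rotate +122.4° → (25.6480, -2.8889, 463.1000° ≡ 103.1000°)
go_straight(1.55): x += 1.55·cos θ, y += 1.55·sin θ → (25.2967, -1.3793, 103.1000°)
turn_right(29.5°): centre at ρ to the right, rotate −29.5° → (25.4094, 2.5349, 73.6000°)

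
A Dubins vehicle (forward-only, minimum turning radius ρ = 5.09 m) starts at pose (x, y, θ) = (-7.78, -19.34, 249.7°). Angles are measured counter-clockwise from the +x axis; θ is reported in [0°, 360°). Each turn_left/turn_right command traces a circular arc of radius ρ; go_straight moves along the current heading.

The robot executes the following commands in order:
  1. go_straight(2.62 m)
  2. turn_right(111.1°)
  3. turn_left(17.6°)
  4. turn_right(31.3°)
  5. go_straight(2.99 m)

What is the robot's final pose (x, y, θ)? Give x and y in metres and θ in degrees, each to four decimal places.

(-21.9722, -18.8132, 124.9000°)

set_pose: (x, y, θ) = (-7.7800, -19.3400, 249.7000°), ρ = 5.09
go_straight(2.62): x += 2.62·cos θ, y += 2.62·sin θ → (-8.6890, -21.7973, 249.7000°)
turn_right(111.1°): centre at ρ to the right, rotate −111.1° → (-16.8289, -23.8494, 138.6000°)
turn_left(17.6°): centre at ρ to the left, rotate +17.6° → (-18.1409, -23.0104, 156.2000°)
turn_right(31.3°): centre at ρ to the right, rotate −31.3° → (-20.2615, -21.2654, 124.9000°)
go_straight(2.99): x += 2.99·cos θ, y += 2.99·sin θ → (-21.9722, -18.8132, 124.9000°)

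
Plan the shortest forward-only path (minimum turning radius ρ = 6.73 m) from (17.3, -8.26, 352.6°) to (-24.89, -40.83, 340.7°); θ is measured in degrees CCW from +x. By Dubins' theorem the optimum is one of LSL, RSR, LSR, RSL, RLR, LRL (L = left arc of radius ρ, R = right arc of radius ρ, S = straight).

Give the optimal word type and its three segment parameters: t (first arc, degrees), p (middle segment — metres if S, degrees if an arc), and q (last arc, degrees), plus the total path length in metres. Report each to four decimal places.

Let ψ = atan2(Δy, Δx) = atan2(-32.57, -42.19) = -142.3324° be the start→goal bearing.
Normalize: d = |goal − start| / ρ = 53.299165/6.73 = 7.919638, α = (θ_start − ψ) mod 360° = 134.9324° = 2.355015 rad, β = (θ_goal − ψ) mod 360° = 123.0324° = 2.147321 rad.
Common terms: sin α = 0.707940, cos α = -0.706272, sin β = 0.838362, cos β = -0.545114, cos(α−β) = 0.978509, d² = 62.720669. Work in radians in the unit-radius frame; every candidate has L = ρ·(t + p + q).
LSL: p² = 2 + d² − 2cos(α−β) + 2d(sin α − sin β) = 60.697861; p = √p² = 7.790883; φ = atan2(cos β − cos α, d + sin α − sin β) = 0.020687 rad; t = (φ − α) mod 2π = 3.948857 rad, q = (β − φ) mod 2π = 2.126634 rad → L = 6.73·(3.948857 + 7.790883 + 2.126634) = 6.73·13.866374 = 93.320699 m
RSR: p² = 2 + d² − 2cos(α−β) + 2d(sin β − sin α) = 64.829441; p = √p² = 8.051673; φ = atan2(cos α − cos β, d − sin α + sin β) = -0.020017 rad; t = (α − φ) mod 2π = 2.375032 rad, q = (φ − β) mod 2π = 4.115847 rad → L = 6.73·(2.375032 + 8.051673 + 4.115847) = 6.73·14.542553 = 97.871380 m
LSR: p² = d² − 2 + 2cos(α−β) + 2d(sin α + sin β) = 87.169995; p = √p² = 9.336487; φ = atan2(−cos α − cos β, d + sin α + sin β) − atan2(−2, p) = 0.342461 rad; t = (φ − α) mod 2π = 4.270631 rad, q = (φ − β) mod 2π = 4.478325 rad → L = 6.73·(4.270631 + 9.336487 + 4.478325) = 6.73·18.085443 = 121.715032 m
RSL: p² = d² − 2 + 2cos(α−β) − 2d(sin α + sin β) = 38.185380; p = √p² = 6.179432; φ = atan2(cos α + cos β, d − sin α − sin β) − atan2(2, p) = -0.506895 rad; t = (α − φ) mod 2π = 2.861910 rad, q = (β − φ) mod 2π = 2.654216 rad → L = 6.73·(2.861910 + 6.179432 + 2.654216) = 6.73·11.695559 = 78.711109 m
RLR: c = (6 − d² + 2cos(α−β) + 2d(sin α − sin β))/8 = -7.103680, |c| > 1 → infeasible
LRL: c = (6 − d² + 2cos(α−β) − 2d(sin α − sin β))/8 = -6.587233, |c| > 1 → infeasible
Shortest: RSL with L = 78.711109 m ≈ 78.7111 m
Convert RSL to answer units (arcs ×180/π): t = 2.861910·180/π = 163.9754°, p = ρ·p = 6.73·6.179432 = 41.5876 m, q = 2.654216·180/π = 152.0754°, L = 78.7111 m.

RSL: t = 163.9754°, p = 41.5876 m, q = 152.0754°, L = 78.7111 m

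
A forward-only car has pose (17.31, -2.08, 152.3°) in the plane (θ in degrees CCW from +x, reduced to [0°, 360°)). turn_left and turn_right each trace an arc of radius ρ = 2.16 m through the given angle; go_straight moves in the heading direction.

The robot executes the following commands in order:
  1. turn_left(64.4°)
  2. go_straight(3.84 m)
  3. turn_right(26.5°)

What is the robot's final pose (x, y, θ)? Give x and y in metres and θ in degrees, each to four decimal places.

set_pose: (x, y, θ) = (17.3100, -2.0800, 152.3000°), ρ = 2.16
turn_left(64.4°): centre at ρ to the left, rotate +64.4° → (15.0151, -2.2606, 216.7000°)
go_straight(3.84): x += 3.84·cos θ, y += 3.84·sin θ → (11.9363, -4.5555, 216.7000°)
turn_right(26.5°): centre at ρ to the right, rotate −26.5° → (11.0279, -4.9495, 190.2000°)

(11.0279, -4.9495, 190.2000°)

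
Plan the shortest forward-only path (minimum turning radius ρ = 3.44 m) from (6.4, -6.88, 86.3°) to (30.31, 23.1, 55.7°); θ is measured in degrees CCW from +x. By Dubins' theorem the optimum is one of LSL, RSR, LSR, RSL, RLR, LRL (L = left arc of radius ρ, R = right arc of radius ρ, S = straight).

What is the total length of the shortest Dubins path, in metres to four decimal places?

38.4795 m

Let ψ = atan2(Δy, Δx) = atan2(29.98, 23.91) = 51.4265° be the start→goal bearing.
Normalize: d = |goal − start| / ρ = 38.346949/3.44 = 11.147369, α = (θ_start − ψ) mod 360° = 34.8735° = 0.608657 rad, β = (θ_goal − ψ) mod 360° = 4.2735° = 0.074586 rad.
Common terms: sin α = 0.571766, cos α = 0.820417, sin β = 0.074517, cos β = 0.997220, cos(α−β) = 0.860742, d² = 124.263833. Work in radians in the unit-radius frame; every candidate has L = ρ·(t + p + q).
LSL: p² = 2 + d² − 2cos(α−β) + 2d(sin α − sin β) = 135.628387; p = √p² = 11.645960; φ = atan2(cos β − cos α, d + sin α − sin β) = 0.015182 rad; t = (φ − α) mod 2π = 5.689711 rad, q = (β − φ) mod 2π = 0.059404 rad → L = 3.44·(5.689711 + 11.645960 + 0.059404) = 3.44·17.395075 = 59.839057 m
RSR: p² = 2 + d² − 2cos(α−β) + 2d(sin β − sin α) = 113.456312; p = √p² = 10.651587; φ = atan2(cos α − cos β, d − sin α + sin β) = -0.016600 rad; t = (α − φ) mod 2π = 0.625256 rad, q = (φ − β) mod 2π = 6.192000 rad → L = 3.44·(0.625256 + 10.651587 + 6.192000) = 3.44·17.468843 = 60.092821 m
LSR: p² = d² − 2 + 2cos(α−β) + 2d(sin α + sin β) = 138.394029; p = √p² = 11.764099; φ = atan2(−cos α − cos β, d + sin α + sin β) − atan2(−2, p) = 0.015482 rad; t = (φ − α) mod 2π = 5.690010 rad, q = (φ − β) mod 2π = 6.224081 rad → L = 3.44·(5.690010 + 11.764099 + 6.224081) = 3.44·23.678191 = 81.452976 m
RSL: p² = d² − 2 + 2cos(α−β) − 2d(sin α + sin β) = 109.576606; p = √p² = 10.467885; φ = atan2(cos α + cos β, d − sin α − sin β) − atan2(2, p) = -0.017393 rad; t = (α − φ) mod 2π = 0.626050 rad, q = (β − φ) mod 2π = 0.091979 rad → L = 3.44·(0.626050 + 10.467885 + 0.091979) = 3.44·11.185914 = 38.479544 m
RLR: c = (6 − d² + 2cos(α−β) + 2d(sin α − sin β))/8 = -13.182039, |c| > 1 → infeasible
LRL: c = (6 − d² + 2cos(α−β) − 2d(sin α − sin β))/8 = -15.953548, |c| > 1 → infeasible
Shortest: RSL with L = 38.479544 m ≈ 38.4795 m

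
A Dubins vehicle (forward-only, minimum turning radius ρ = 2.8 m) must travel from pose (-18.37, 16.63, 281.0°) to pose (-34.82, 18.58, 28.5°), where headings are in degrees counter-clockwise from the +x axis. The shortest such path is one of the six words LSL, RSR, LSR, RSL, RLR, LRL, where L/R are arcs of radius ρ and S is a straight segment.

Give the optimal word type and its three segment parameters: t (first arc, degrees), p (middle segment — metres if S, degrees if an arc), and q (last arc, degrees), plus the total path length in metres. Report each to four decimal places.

Let ψ = atan2(Δy, Δx) = atan2(1.95, -16.45) = 173.2396° be the start→goal bearing.
Normalize: d = |goal − start| / ρ = 16.565174/2.8 = 5.916134, α = (θ_start − ψ) mod 360° = 107.7604° = 1.880773 rad, β = (θ_goal − ψ) mod 360° = 215.2604° = 3.757002 rad.
Common terms: sin α = 0.952341, cos α = -0.305036, sin β = -0.577293, cos β = -0.816537, cos(α−β) = -0.300706, d² = 35.000638. Work in radians in the unit-radius frame; every candidate has L = ρ·(t + p + q).
LSL: p² = 2 + d² − 2cos(α−β) + 2d(sin α − sin β) = 55.701081; p = √p² = 7.463316; φ = atan2(cos β − cos α, d + sin α − sin β) = -0.068589 rad; t = (φ − α) mod 2π = 4.333823 rad, q = (β − φ) mod 2π = 3.825591 rad → L = 2.8·(4.333823 + 7.463316 + 3.825591) = 2.8·15.622730 = 43.743644 m
RSR: p² = 2 + d² − 2cos(α−β) + 2d(sin β − sin α) = 19.503017; p = √p² = 4.416222; φ = atan2(cos α − cos β, d − sin α + sin β) = 0.116084 rad; t = (α − φ) mod 2π = 1.764689 rad, q = (φ − β) mod 2π = 2.642267 rad → L = 2.8·(1.764689 + 4.416222 + 2.642267) = 2.8·8.823178 = 24.704900 m
LSR: p² = d² − 2 + 2cos(α−β) + 2d(sin α + sin β) = 36.836894; p = √p² = 6.069340; φ = atan2(−cos α − cos β, d + sin α + sin β) − atan2(−2, p) = 0.494743 rad; t = (φ − α) mod 2π = 4.897155 rad, q = (φ − β) mod 2π = 3.020926 rad → L = 2.8·(4.897155 + 6.069340 + 3.020926) = 2.8·13.987422 = 39.164781 m
RSL: p² = d² − 2 + 2cos(α−β) − 2d(sin α + sin β) = 27.961559; p = √p² = 5.287869; φ = atan2(cos α + cos β, d − sin α − sin β) − atan2(2, p) = -0.561307 rad; t = (α − φ) mod 2π = 2.442080 rad, q = (β − φ) mod 2π = 4.318308 rad → L = 2.8·(2.442080 + 5.287869 + 4.318308) = 2.8·12.048257 = 33.735120 m
RLR: c = (6 − d² + 2cos(α−β) + 2d(sin α − sin β))/8 = -1.437877, |c| > 1 → infeasible
LRL: c = (6 − d² + 2cos(α−β) − 2d(sin α − sin β))/8 = -5.962635, |c| > 1 → infeasible
Shortest: RSR with L = 24.704900 m ≈ 24.7049 m
Convert RSR to answer units (arcs ×180/π): t = 1.764689·180/π = 101.1092°, p = ρ·p = 2.8·4.416222 = 12.3654 m, q = 2.642267·180/π = 151.3908°, L = 24.7049 m.

RSR: t = 101.1092°, p = 12.3654 m, q = 151.3908°, L = 24.7049 m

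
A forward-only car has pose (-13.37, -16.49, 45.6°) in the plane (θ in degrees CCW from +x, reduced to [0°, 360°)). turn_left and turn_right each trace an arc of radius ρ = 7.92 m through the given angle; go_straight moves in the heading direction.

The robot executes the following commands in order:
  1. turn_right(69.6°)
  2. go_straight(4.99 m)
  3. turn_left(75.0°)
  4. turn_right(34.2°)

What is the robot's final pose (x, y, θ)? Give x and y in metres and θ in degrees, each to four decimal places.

set_pose: (x, y, θ) = (-13.3700, -16.4900, 45.6000°), ρ = 7.92
turn_right(69.6°): centre at ρ to the right, rotate −69.6° → (-4.4900, -14.7961, -24.0000° ≡ 336.0000°)
go_straight(4.99): x += 4.99·cos θ, y += 4.99·sin θ → (0.0686, -16.8257, 336.0000°)
turn_left(75.0°): centre at ρ to the left, rotate +75.0° → (9.4449, -14.5746, 411.0000° ≡ 51.0000°)
turn_right(34.2°): centre at ρ to the right, rotate −34.2° → (13.3108, -11.9769, 16.8000°)

(13.3108, -11.9769, 16.8000°)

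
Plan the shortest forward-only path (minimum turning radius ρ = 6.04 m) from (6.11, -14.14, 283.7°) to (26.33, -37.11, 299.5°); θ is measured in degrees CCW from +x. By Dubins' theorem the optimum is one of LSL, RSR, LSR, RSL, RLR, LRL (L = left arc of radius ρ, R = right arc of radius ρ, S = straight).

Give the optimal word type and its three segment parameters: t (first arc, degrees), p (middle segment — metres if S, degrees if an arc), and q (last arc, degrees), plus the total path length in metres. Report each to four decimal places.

LSR: t = 29.4357°, p = 26.1948 m, q = 13.6357°, L = 30.7353 m

Let ψ = atan2(Δy, Δx) = atan2(-22.97, 20.22) = -48.6432° be the start→goal bearing.
Normalize: d = |goal − start| / ρ = 30.601786/6.04 = 5.066521, α = (θ_start − ψ) mod 360° = 332.3432° = 5.800484 rad, β = (θ_goal − ψ) mod 360° = 348.1432° = 6.076246 rad.
Common terms: sin α = -0.464174, cos α = 0.885744, sin β = -0.205466, cos β = 0.978664, cos(α−β) = 0.962218, d² = 25.669633. Work in radians in the unit-radius frame; every candidate has L = ρ·(t + p + q).
LSL: p² = 2 + d² − 2cos(α−β) + 2d(sin α − sin β) = 23.123698; p = √p² = 4.808711; φ = atan2(cos β − cos α, d + sin α − sin β) = 0.019325 rad; t = (φ − α) mod 2π = 0.502026 rad, q = (β − φ) mod 2π = 6.056921 rad → L = 6.04·(0.502026 + 4.808711 + 6.056921) = 6.04·11.367658 = 68.660654 m
RSR: p² = 2 + d² − 2cos(α−β) + 2d(sin β − sin α) = 28.366697; p = √p² = 5.326040; φ = atan2(cos α − cos β, d − sin α + sin β) = -0.017447 rad; t = (α − φ) mod 2π = 5.817931 rad, q = (φ − β) mod 2π = 0.189492 rad → L = 6.04·(5.817931 + 5.326040 + 0.189492) = 6.04·11.333463 = 68.454115 m
LSR: p² = d² − 2 + 2cos(α−β) + 2d(sin α + sin β) = 18.808581; p = √p² = 4.336886; φ = atan2(−cos α − cos β, d + sin α + sin β) − atan2(−2, p) = 0.031047 rad; t = (φ − α) mod 2π = 0.513749 rad, q = (φ − β) mod 2π = 0.237987 rad → L = 6.04·(0.513749 + 4.336886 + 0.237987) = 6.04·5.088623 = 30.735280 m
RSL: p² = d² − 2 + 2cos(α−β) − 2d(sin α + sin β) = 32.379558; p = √p² = 5.690304; φ = atan2(cos α + cos β, d − sin α − sin β) − atan2(2, p) = -0.023732 rad; t = (α − φ) mod 2π = 5.824215 rad, q = (β − φ) mod 2π = 6.099977 rad → L = 6.04·(5.824215 + 5.690304 + 6.099977) = 6.04·17.614497 = 106.391559 m
RLR: c = (6 − d² + 2cos(α−β) + 2d(sin α − sin β))/8 = -2.545837, |c| > 1 → infeasible
LRL: c = (6 − d² + 2cos(α−β) − 2d(sin α − sin β))/8 = -1.890462, |c| > 1 → infeasible
Shortest: LSR with L = 30.735280 m ≈ 30.7353 m
Convert LSR to answer units (arcs ×180/π): t = 0.513749·180/π = 29.4357°, p = ρ·p = 6.04·4.336886 = 26.1948 m, q = 0.237987·180/π = 13.6357°, L = 30.7353 m.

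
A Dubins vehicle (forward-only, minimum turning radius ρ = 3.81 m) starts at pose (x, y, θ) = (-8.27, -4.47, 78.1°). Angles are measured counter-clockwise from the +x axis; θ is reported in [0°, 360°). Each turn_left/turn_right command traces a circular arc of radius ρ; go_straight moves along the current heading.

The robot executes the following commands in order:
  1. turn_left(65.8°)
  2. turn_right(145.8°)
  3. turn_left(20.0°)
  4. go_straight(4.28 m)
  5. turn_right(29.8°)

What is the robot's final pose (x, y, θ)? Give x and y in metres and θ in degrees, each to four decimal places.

set_pose: (x, y, θ) = (-8.2700, -4.4700, 78.1000°), ρ = 3.81
turn_left(65.8°): centre at ρ to the left, rotate +65.8° → (-9.7533, -0.6059, 143.9000°)
turn_right(145.8°): centre at ρ to the right, rotate −145.8° → (-7.3821, 6.2804, -1.9000° ≡ 358.1000°)
turn_left(20.0°): centre at ρ to the left, rotate +20.0° → (-6.0721, 6.4669, 378.1000° ≡ 18.1000°)
go_straight(4.28): x += 4.28·cos θ, y += 4.28·sin θ → (-2.0039, 7.7966, 18.1000°)
turn_right(29.8°): centre at ρ to the right, rotate −29.8° → (-0.0476, 7.9059, -11.7000° ≡ 348.3000°)

(-0.0476, 7.9059, 348.3000°)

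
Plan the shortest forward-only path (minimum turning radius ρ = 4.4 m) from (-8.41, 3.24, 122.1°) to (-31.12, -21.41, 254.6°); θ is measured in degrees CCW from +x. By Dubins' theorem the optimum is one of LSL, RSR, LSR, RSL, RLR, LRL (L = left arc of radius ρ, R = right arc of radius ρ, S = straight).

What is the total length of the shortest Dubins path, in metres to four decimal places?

37.8991 m

Let ψ = atan2(Δy, Δx) = atan2(-24.65, -22.71) = -132.6543° be the start→goal bearing.
Normalize: d = |goal − start| / ρ = 33.516662/4.4 = 7.617423, α = (θ_start − ψ) mod 360° = 254.7543° = 4.446302 rad, β = (θ_goal − ψ) mod 360° = 27.2543° = 0.475678 rad.
Common terms: sin α = -0.964807, cos α = -0.262959, sin β = 0.457941, cos β = 0.888983, cos(α−β) = -0.675590, d² = 58.025134. Work in radians in the unit-radius frame; every candidate has L = ρ·(t + p + q).
LSL: p² = 2 + d² − 2cos(α−β) + 2d(sin α − sin β) = 39.700968; p = √p² = 6.300870; φ = atan2(cos β − cos α, d + sin α − sin β) = 0.183857 rad; t = (φ − α) mod 2π = 2.020740 rad, q = (β − φ) mod 2π = 0.291821 rad → L = 4.4·(2.020740 + 6.300870 + 0.291821) = 4.4·8.613432 = 37.899099 m
RSR: p² = 2 + d² − 2cos(α−β) + 2d(sin β − sin α) = 83.051661; p = √p² = 9.113268; φ = atan2(cos α − cos β, d − sin α + sin β) = -0.126742 rad; t = (α − φ) mod 2π = 4.573043 rad, q = (φ − β) mod 2π = 5.680766 rad → L = 4.4·(4.573043 + 9.113268 + 5.680766) = 4.4·19.367078 = 85.215142 m
LSR: p² = d² − 2 + 2cos(α−β) + 2d(sin α + sin β) = 46.951924; p = √p² = 6.852147; φ = atan2(−cos α − cos β, d + sin α + sin β) − atan2(−2, p) = 0.196175 rad; t = (φ − α) mod 2π = 2.033059 rad, q = (φ − β) mod 2π = 6.003683 rad → L = 4.4·(2.033059 + 6.852147 + 6.003683) = 4.4·14.888889 = 65.511111 m
RSL: p² = d² − 2 + 2cos(α−β) − 2d(sin α + sin β) = 62.395984; p = √p² = 7.899113; φ = atan2(cos α + cos β, d − sin α − sin β) − atan2(2, p) = -0.171078 rad; t = (α − φ) mod 2π = 4.617379 rad, q = (β − φ) mod 2π = 0.646755 rad → L = 4.4·(4.617379 + 7.899113 + 0.646755) = 4.4·13.163247 = 57.918288 m
RLR: c = (6 − d² + 2cos(α−β) + 2d(sin α − sin β))/8 = -9.381458, |c| > 1 → infeasible
LRL: c = (6 − d² + 2cos(α−β) − 2d(sin α − sin β))/8 = -3.962621, |c| > 1 → infeasible
Shortest: LSL with L = 37.899099 m ≈ 37.8991 m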